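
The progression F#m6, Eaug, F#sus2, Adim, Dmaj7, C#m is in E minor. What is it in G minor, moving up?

E minor up to G minor is a minor third; each chord root moves by that interval while the quality stays the same.
F#m6: root F# up a minor third → A, giving Am6.
Eaug: root E up a minor third → G, giving Gaug.
F#sus2: root F# up a minor third → A, giving Asus2.
Adim: root A up a minor third → C, giving Cdim.
Dmaj7: root D up a minor third → F, giving Fmaj7.
C#m: root C# up a minor third → E, giving Em.

Am6 Gaug Asus2 Cdim Fmaj7 Em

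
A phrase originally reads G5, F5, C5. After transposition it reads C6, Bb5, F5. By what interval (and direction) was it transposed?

up a perfect fourth

Take the first pair: G5 → C6. G to C spans 4 letter names, so the interval is some kind of fourth.
G5 to C6 is 5 semitones, which makes it a perfect fourth; the second version is higher, so the direction is up.
Checking another pair — C5 → F5 — gives the same interval.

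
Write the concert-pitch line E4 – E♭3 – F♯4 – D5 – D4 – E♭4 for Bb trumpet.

Written C4 sounds as Bb3 on the Bb trumpet, so concert pitches are written a major second up.
E4 to F#4
Eb3 to F3
F#4 to G#4
D5 to E5
D4 to E4
Eb4 to F4

F#4 F3 G#4 E5 E4 F4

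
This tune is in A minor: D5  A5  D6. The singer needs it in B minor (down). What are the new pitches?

E4 B4 E5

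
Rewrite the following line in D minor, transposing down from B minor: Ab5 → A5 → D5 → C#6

B minor to D minor down is a major sixth, so every note moves down by that interval.
Ab5 becomes Cb5
A5 becomes C5
D5 becomes F4
C#6 becomes E5

Cb5 C5 F4 E5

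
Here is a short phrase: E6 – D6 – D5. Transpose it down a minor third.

C#6 B5 B4

E6: a third down reaches C, and 3 semitones makes it C#6.
A minor third down from D6 gives B5.
A minor third down from D5 gives B4.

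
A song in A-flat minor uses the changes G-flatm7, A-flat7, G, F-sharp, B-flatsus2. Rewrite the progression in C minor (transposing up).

Bbm7 C7 B A# Dsus2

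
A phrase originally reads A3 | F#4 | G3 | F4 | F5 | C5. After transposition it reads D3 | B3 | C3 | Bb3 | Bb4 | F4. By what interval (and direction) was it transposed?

down a perfect fifth

From A3 to D3 is 5 letter names — a fifth of some quality.
D3 to A3 is 7 semitones, which makes it a perfect fifth; the second version is lower, so the direction is down.
Checking another pair — C5 → F4 — gives the same interval.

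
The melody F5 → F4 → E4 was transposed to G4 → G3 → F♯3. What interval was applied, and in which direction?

down a minor seventh

Take the first pair: F5 → G4. F to G spans 7 letter names, so the interval is some kind of seventh.
G4 to F5 is 10 semitones, which makes it a minor seventh; the second version is lower, so the direction is down.
Checking another pair — E4 → F#3 — gives the same interval.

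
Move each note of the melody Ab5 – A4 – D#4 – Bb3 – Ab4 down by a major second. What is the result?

Gb5 G4 C#4 Ab3 Gb4

Ab5 becomes Gb5
A4 becomes G4
D#4 becomes C#4
Bb3 becomes Ab3
Ab4 becomes Gb4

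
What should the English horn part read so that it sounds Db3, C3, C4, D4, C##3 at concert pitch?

Written C4 sounds as F3 on the English horn, so concert pitches are written a perfect fifth up.
Db3 becomes Ab3
C3 becomes G3
C4 becomes G4
D4 becomes A4
C##3 becomes G##3

Ab3 G3 G4 A4 G##3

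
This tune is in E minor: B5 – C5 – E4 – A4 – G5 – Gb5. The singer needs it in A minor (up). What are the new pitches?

E6 F5 A4 D5 C6 Cb6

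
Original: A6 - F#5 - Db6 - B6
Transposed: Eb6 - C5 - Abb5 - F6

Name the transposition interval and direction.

Take the first pair: A6 → Eb6. A to E spans 4 letter names, so the interval is some kind of fourth.
Eb6 to A6 is 6 semitones, which makes it an augmented fourth; the second version is lower, so the direction is down.
Checking another pair — B6 → F6 — gives the same interval.

down an augmented fourth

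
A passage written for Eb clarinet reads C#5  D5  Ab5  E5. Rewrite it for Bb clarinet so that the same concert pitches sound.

First find concert pitch: the Eb clarinet sounds a minor third above written, so C#5 D5 Ab5 E5 sounds E5 F5 Cb6 G5.
Then write for Bb clarinet: it sounds a major second below written, so the part must be a major second above concert.
E5 → F#5
F5 → G5
Cb6 → Db6
G5 → A5

F#5 G5 Db6 A5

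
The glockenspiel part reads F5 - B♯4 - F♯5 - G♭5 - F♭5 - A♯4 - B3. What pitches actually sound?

Written C4 on the glockenspiel sounds as C6, a perfect fifteenth higher; apply that shift to every note.
F5 to F7
B#4 to B#6
F#5 to F#7
Gb5 to Gb7
Fb5 to Fb7
A#4 to A#6
B3 to B5

F7 B#6 F#7 Gb7 Fb7 A#6 B5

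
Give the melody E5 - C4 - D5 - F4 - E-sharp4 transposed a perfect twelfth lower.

A3 F2 G3 Bb2 A#2

E5 -> A3
C4 -> F2
D5 -> G3
F4 -> Bb2
E#4 -> A#2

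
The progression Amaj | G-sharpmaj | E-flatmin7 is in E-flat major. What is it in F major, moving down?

E-flat major down to F major is a minor seventh; each chord root moves by that interval while the quality stays the same.
Amaj: root A down a minor seventh → B, giving Bmaj.
G-sharpmaj: root G-sharp down a minor seventh → A#, giving A#maj.
E-flatmin7: root E-flat down a minor seventh → F, giving Fmin7.

Bmaj A#maj Fmin7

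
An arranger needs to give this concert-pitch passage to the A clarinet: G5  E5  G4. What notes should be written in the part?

Bb5 G5 Bb4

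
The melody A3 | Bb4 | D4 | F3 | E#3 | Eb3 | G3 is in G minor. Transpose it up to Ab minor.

Bb3 Cb5 Eb4 Gb3 F#3 Fb3 Ab3

G minor to Ab minor up is a minor second, so every note moves up by that interval.
A3 → Bb3
Bb4 → Cb5
D4 → Eb4
F3 → Gb3
E#3 → F#3
Eb3 → Fb3
G3 → Ab3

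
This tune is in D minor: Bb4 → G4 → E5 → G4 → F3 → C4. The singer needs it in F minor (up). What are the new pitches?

Db5 Bb4 G5 Bb4 Ab3 Eb4

D minor to F minor up is a minor third, so every note moves up by that interval.
Bb4 gives Db5
G4 gives Bb4
E5 gives G5
G4 gives Bb4
F3 gives Ab3
C4 gives Eb4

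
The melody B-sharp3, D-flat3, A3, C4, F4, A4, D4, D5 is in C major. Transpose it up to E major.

From C up to E is a major third; apply that to each pitch.
B#3 becomes D##4
Db3 becomes F3
A3 becomes C#4
C4 becomes E4
F4 becomes A4
A4 becomes C#5
D4 becomes F#4
D5 becomes F#5

D##4 F3 C#4 E4 A4 C#5 F#4 F#5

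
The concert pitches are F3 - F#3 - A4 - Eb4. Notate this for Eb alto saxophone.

D4 D#4 F#5 C5

The Eb alto saxophone sounds a major sixth below written, so the written part must be a major sixth above concert — transpose each note up.
F3 -> D4
F#3 -> D#4
A4 -> F#5
Eb4 -> C5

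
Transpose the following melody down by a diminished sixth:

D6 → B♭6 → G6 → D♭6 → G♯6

F##5 D#6 B#5 F#5 B##5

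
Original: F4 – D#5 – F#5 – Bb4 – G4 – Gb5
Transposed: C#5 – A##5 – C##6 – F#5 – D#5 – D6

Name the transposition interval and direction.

From F4 to C#5 is 5 letter names — a fifth of some quality.
F4 to C#5 is 8 semitones, which makes it an augmented fifth; the second version is higher, so the direction is up.
Checking another pair — Gb5 → D6 — gives the same interval.

up an augmented fifth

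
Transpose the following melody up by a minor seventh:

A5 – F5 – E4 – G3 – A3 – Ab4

A5 gives G6
F5 gives Eb6
E4 gives D5
G3 gives F4
A3 gives G4
Ab4 gives Gb5

G6 Eb6 D5 F4 G4 Gb5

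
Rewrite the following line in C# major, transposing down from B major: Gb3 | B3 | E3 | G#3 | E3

Ab2 C#3 F#2 A#2 F#2

B major to C# major down is a minor seventh, so every note moves down by that interval.
Gb3 to Ab2
B3 to C#3
E3 to F#2
G#3 to A#2
E3 to F#2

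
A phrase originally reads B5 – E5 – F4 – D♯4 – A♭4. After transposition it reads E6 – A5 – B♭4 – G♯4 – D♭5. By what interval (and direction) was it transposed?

up a perfect fourth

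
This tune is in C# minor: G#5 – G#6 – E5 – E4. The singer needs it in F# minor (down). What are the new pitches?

C#5 C#6 A4 A3

From C# down to F# is a perfect fifth; apply that to each pitch.
G#5 → C#5
G#6 → C#6
E5 → A4
E4 → A3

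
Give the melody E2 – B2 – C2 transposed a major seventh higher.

E2 -> D#3
B2 -> A#3
C2 -> B2

D#3 A#3 B2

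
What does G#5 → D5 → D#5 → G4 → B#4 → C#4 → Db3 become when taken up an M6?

E#6 B5 B#5 E5 G##5 A#4 Bb3

G#5 becomes E#6
D5 becomes B5
D#5 becomes B#5
G4 becomes E5
B#4 becomes G##5
C#4 becomes A#4
Db3 becomes Bb3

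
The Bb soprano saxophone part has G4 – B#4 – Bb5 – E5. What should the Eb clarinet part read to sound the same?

D4 F##4 F5 B4

First find concert pitch: the Bb soprano saxophone sounds a major second below written, so G4 B#4 Bb5 E5 sounds F4 A#4 Ab5 D5.
Then write for Eb clarinet: it sounds a minor third above written, so the part must be a minor third below concert.
F4 → D4
A#4 → F##4
Ab5 → F5
D5 → B4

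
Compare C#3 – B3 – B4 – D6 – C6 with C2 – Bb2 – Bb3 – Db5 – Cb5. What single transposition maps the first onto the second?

down an augmented octave

From C#3 to C2 is 8 letter names — an octave of some quality.
C2 to C#3 is 13 semitones, which makes it an augmented octave; the second version is lower, so the direction is down.
Checking another pair — C6 → Cb5 — gives the same interval.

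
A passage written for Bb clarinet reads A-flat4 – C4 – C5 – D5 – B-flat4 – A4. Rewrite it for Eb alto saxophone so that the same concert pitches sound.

First find concert pitch: the Bb clarinet sounds a major second below written, so A-flat4 C4 C5 D5 B-flat4 A4 sounds Gb4 Bb3 Bb4 C5 Ab4 G4.
Then write for Eb alto saxophone: it sounds a major sixth below written, so the part must be a major sixth above concert.
Gb4 → Eb5
Bb3 → G4
Bb4 → G5
C5 → A5
Ab4 → F5
G4 → E5

Eb5 G4 G5 A5 F5 E5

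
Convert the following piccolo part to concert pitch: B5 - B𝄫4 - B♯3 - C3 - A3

The piccolo sounds a perfect octave above written, so transpose each written note up a perfect octave.
B5 -> B6
Bbb4 -> Bbb5
B#3 -> B#4
C3 -> C4
A3 -> A4

B6 Bbb5 B#4 C4 A4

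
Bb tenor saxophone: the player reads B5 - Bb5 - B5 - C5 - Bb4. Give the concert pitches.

Written C4 on the Bb tenor saxophone sounds as Bb2, a major ninth lower; apply that shift to every note.
B5 → A4
Bb5 → Ab4
B5 → A4
C5 → Bb3
Bb4 → Ab3

A4 Ab4 A4 Bb3 Ab3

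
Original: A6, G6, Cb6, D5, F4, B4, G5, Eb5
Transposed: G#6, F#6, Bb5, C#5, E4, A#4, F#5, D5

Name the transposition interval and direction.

down a minor second

Take the first pair: A6 → G#6. A to G spans 2 letter names, so the interval is some kind of second.
G#6 to A6 is 1 semitone, which makes it a minor second; the second version is lower, so the direction is down.
Checking another pair — Eb5 → D5 — gives the same interval.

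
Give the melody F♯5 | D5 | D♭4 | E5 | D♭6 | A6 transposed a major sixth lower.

A4 F4 Fb3 G4 Fb5 C6

F#5 down a major sixth is A4.
D5 down a major sixth is F4.
A major sixth down from Db4 gives Fb3.
E5 down a major sixth is G4.
A major sixth down from Db6 gives Fb5.
A6: a sixth down reaches C, and 9 semitones makes it C6.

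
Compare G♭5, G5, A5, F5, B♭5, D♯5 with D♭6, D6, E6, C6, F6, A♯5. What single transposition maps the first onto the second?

From Gb5 to Db6 is 5 letter names — a fifth of some quality.
Gb5 to Db6 is 7 semitones, which makes it a perfect fifth; the second version is higher, so the direction is up.
Checking another pair — D#5 → A#5 — gives the same interval.

up a perfect fifth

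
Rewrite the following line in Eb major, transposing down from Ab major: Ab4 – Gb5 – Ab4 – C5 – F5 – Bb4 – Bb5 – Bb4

Eb4 Db5 Eb4 G4 C5 F4 F5 F4

From Ab down to Eb is a perfect fourth; apply that to each pitch.
Ab4 -> Eb4
Gb5 -> Db5
Ab4 -> Eb4
C5 -> G4
F5 -> C5
Bb4 -> F4
Bb5 -> F5
Bb4 -> F4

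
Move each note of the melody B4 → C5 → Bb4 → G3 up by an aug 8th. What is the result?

B#5 C#6 B5 G#4

B4: an octave up reaches B, and 13 semitones makes it B#5.
C5 up an augmented octave is C#6.
Bb4 up an augmented octave is B5.
G3: an octave up reaches G, and 13 semitones makes it G#4.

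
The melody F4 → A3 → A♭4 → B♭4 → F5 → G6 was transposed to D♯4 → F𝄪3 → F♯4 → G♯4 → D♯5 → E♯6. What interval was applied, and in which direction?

From F4 to D#4 is 3 letter names — a third of some quality.
D#4 to F4 is 2 semitones, which makes it a diminished third; the second version is lower, so the direction is down.
Checking another pair — G6 → E#6 — gives the same interval.

down a diminished third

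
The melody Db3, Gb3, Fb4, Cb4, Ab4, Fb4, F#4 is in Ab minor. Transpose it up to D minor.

G3 C4 Bb4 F4 D5 Bb4 B#4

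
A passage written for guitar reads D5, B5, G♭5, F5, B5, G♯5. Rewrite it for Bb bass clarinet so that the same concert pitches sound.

E5 C#6 Ab5 G5 C#6 A#5

First find concert pitch: the guitar sounds a perfect octave below written, so D5 B5 G♭5 F5 B5 G♯5 sounds D4 B4 Gb4 F4 B4 G#4.
Then write for Bb bass clarinet: it sounds a major ninth below written, so the part must be a major ninth above concert.
D4 → E5
B4 → C#6
Gb4 → Ab5
F4 → G5
B4 → C#6
G#4 → A#5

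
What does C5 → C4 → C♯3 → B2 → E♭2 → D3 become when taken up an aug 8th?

C#6 C#5 C##4 B#3 E3 D#4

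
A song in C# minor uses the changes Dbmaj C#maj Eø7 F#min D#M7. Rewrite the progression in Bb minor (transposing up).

C# minor up to Bb minor is a diminished seventh; each chord root moves by that interval while the quality stays the same.
Dbmaj: root Db up a diminished seventh → Cbb, giving Cbbmaj.
C#maj: root C# up a diminished seventh → Bb, giving Bbmaj.
Eø7: root E up a diminished seventh → Db, giving Dbø7.
F#min: root F# up a diminished seventh → Eb, giving Ebmin.
D#M7: root D# up a diminished seventh → C, giving CM7.

Cbbmaj Bbmaj Dbø7 Ebmin CM7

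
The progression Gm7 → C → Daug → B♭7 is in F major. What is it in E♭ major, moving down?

F major down to E♭ major is a major second; each chord root moves by that interval while the quality stays the same.
Gm7: root G down a major second → F, giving Fm7.
C: root C down a major second → Bb, giving Bb.
Daug: root D down a major second → C, giving Caug.
B♭7: root B♭ down a major second → Ab, giving Ab7.

Fm7 Bb Caug Ab7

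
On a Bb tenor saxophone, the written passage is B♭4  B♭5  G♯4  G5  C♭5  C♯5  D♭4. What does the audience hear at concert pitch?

Written C4 on the Bb tenor saxophone sounds as Bb2, a major ninth lower; apply that shift to every note.
Bb4 to Ab3
Bb5 to Ab4
G#4 to F#3
G5 to F4
Cb5 to Bbb3
C#5 to B3
Db4 to Cb3

Ab3 Ab4 F#3 F4 Bbb3 B3 Cb3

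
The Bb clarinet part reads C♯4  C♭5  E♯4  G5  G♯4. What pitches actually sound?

Written C4 on the Bb clarinet sounds as Bb3, a major second lower; apply that shift to every note.
C#4 to B3
Cb5 to Bbb4
E#4 to D#4
G5 to F5
G#4 to F#4

B3 Bbb4 D#4 F5 F#4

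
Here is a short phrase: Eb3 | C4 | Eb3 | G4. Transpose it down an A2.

Eb3 becomes Dbb3
C4 becomes Bbb3
Eb3 becomes Dbb3
G4 becomes Fb4

Dbb3 Bbb3 Dbb3 Fb4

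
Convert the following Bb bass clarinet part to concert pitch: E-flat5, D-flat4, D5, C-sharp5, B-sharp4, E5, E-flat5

Db4 Cb3 C4 B3 A#3 D4 Db4

Written C4 on the Bb bass clarinet sounds as Bb2, a major ninth lower; apply that shift to every note.
Eb5 gives Db4
Db4 gives Cb3
D5 gives C4
C#5 gives B3
B#4 gives A#3
E5 gives D4
Eb5 gives Db4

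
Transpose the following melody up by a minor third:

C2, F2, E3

Eb2 Ab2 G3

C2 to Eb2
F2 to Ab2
E3 to G3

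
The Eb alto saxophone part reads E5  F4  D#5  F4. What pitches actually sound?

G4 Ab3 F#4 Ab3

Written C4 on the Eb alto saxophone sounds as Eb3, a major sixth lower; apply that shift to every note.
E5 -> G4
F4 -> Ab3
D#5 -> F#4
F4 -> Ab3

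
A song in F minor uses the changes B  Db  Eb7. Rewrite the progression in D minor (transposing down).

G# Bb C7

F minor down to D minor is a minor third; each chord root moves by that interval while the quality stays the same.
B: root B down a minor third → G#, giving G#.
Db: root Db down a minor third → Bb, giving Bb.
Eb7: root Eb down a minor third → C, giving C7.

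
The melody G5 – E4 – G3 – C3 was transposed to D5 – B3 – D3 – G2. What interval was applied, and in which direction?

down a perfect fourth

Take the first pair: G5 → D5. G to D spans 4 letter names, so the interval is some kind of fourth.
D5 to G5 is 5 semitones, which makes it a perfect fourth; the second version is lower, so the direction is down.
Checking another pair — C3 → G2 — gives the same interval.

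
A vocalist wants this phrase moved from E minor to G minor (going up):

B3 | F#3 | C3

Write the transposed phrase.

From E up to G is a minor third; apply that to each pitch.
B3 becomes D4
F#3 becomes A3
C3 becomes Eb3

D4 A3 Eb3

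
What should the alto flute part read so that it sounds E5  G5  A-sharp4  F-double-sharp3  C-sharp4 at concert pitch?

A5 C6 D#5 B#3 F#4

The alto flute sounds a perfect fourth below written, so the written part must be a perfect fourth above concert — transpose each note up.
E5 → A5
G5 → C6
A#4 → D#5
F##3 → B#3
C#4 → F#4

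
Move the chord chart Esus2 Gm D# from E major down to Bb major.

E major down to Bb major is an augmented fourth; each chord root moves by that interval while the quality stays the same.
Esus2: root E down an augmented fourth → Bb, giving Bbsus2.
Gm: root G down an augmented fourth → Db, giving Dbm.
D#: root D# down an augmented fourth → A, giving A.

Bbsus2 Dbm A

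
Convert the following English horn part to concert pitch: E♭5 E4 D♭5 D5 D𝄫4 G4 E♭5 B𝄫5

Ab4 A3 Gb4 G4 Gbb3 C4 Ab4 Ebb5

The English horn sounds a perfect fifth below written, so transpose each written note down a perfect fifth.
Eb5 to Ab4
E4 to A3
Db5 to Gb4
D5 to G4
Dbb4 to Gbb3
G4 to C4
Eb5 to Ab4
Bbb5 to Ebb5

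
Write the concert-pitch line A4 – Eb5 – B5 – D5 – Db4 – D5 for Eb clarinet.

The Eb clarinet sounds a minor third above written, so the written part must be a minor third below concert — transpose each note down.
A4 to F#4
Eb5 to C5
B5 to G#5
D5 to B4
Db4 to Bb3
D5 to B4

F#4 C5 G#5 B4 Bb3 B4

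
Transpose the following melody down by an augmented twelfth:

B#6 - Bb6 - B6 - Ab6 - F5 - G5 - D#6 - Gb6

B#6: a twelfth down reaches E, and 20 semitones makes it E5.
Bb6: a twelfth down reaches E, and 20 semitones makes it Ebb5.
An augmented twelfth down from B6 gives Eb5.
Ab6 down an augmented twelfth is Dbb5.
An augmented twelfth down from F5 gives Bbb3.
G5: a twelfth down reaches C, and 20 semitones makes it Cb4.
D#6: a twelfth down reaches G, and 20 semitones makes it G4.
Gb6: a twelfth down reaches C, and 20 semitones makes it Cbb5.

E5 Ebb5 Eb5 Dbb5 Bbb3 Cb4 G4 Cbb5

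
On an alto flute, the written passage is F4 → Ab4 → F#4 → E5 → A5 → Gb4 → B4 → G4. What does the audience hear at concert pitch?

C4 Eb4 C#4 B4 E5 Db4 F#4 D4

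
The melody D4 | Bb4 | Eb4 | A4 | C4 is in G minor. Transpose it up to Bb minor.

F4 Db5 Gb4 C5 Eb4

G minor to Bb minor up is a minor third, so every note moves up by that interval.
D4 gives F4
Bb4 gives Db5
Eb4 gives Gb4
A4 gives C5
C4 gives Eb4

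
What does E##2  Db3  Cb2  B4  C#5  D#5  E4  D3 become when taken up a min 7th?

D##3 Cb4 Bbb2 A5 B5 C#6 D5 C4

E##2 up a minor seventh is D##3.
Db3: a seventh up reaches C, and 10 semitones makes it Cb4.
Cb2: a seventh up reaches B, and 10 semitones makes it Bbb2.
B4 up a minor seventh is A5.
A minor seventh up from C#5 gives B5.
A minor seventh up from D#5 gives C#6.
A minor seventh up from E4 gives D5.
D3 up a minor seventh is C4.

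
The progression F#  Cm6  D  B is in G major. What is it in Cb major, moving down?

Bb Fbm6 Gb Eb

G major down to Cb major is an augmented fifth; each chord root moves by that interval while the quality stays the same.
F#: root F# down an augmented fifth → Bb, giving Bb.
Cm6: root C down an augmented fifth → Fb, giving Fbm6.
D: root D down an augmented fifth → Gb, giving Gb.
B: root B down an augmented fifth → Eb, giving Eb.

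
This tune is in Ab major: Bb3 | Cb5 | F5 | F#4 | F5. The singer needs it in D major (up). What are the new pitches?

Ab major to D major up is an augmented fourth, so every note moves up by that interval.
Bb3 becomes E4
Cb5 becomes F5
F5 becomes B5
F#4 becomes B#4
F5 becomes B5

E4 F5 B5 B#4 B5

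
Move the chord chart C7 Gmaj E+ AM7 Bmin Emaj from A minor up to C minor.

Eb7 Bbmaj G+ CM7 Dmin Gmaj

A minor up to C minor is a minor third; each chord root moves by that interval while the quality stays the same.
C7: root C up a minor third → Eb, giving Eb7.
Gmaj: root G up a minor third → Bb, giving Bbmaj.
E+: root E up a minor third → G, giving G+.
AM7: root A up a minor third → C, giving CM7.
Bmin: root B up a minor third → D, giving Dmin.
Emaj: root E up a minor third → G, giving Gmaj.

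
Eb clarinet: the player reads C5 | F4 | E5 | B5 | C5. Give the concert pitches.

Eb5 Ab4 G5 D6 Eb5

Written C4 on the Eb clarinet sounds as Eb4, a minor third higher; apply that shift to every note.
C5 gives Eb5
F4 gives Ab4
E5 gives G5
B5 gives D6
C5 gives Eb5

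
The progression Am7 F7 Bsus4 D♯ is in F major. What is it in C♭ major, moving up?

F major up to C♭ major is a diminished fifth; each chord root moves by that interval while the quality stays the same.
Am7: root A up a diminished fifth → Eb, giving Ebm7.
F7: root F up a diminished fifth → Cb, giving Cb7.
Bsus4: root B up a diminished fifth → F, giving Fsus4.
D♯: root D♯ up a diminished fifth → A, giving A.

Ebm7 Cb7 Fsus4 A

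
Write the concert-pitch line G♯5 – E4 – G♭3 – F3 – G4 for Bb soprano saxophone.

The Bb soprano saxophone sounds a major second below written, so the written part must be a major second above concert — transpose each note up.
G#5 becomes A#5
E4 becomes F#4
Gb3 becomes Ab3
F3 becomes G3
G4 becomes A4

A#5 F#4 Ab3 G3 A4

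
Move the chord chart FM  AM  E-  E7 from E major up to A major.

E major up to A major is a perfect fourth; each chord root moves by that interval while the quality stays the same.
FM: root F up a perfect fourth → Bb, giving BbM.
AM: root A up a perfect fourth → D, giving DM.
E-: root E up a perfect fourth → A, giving A-.
E7: root E up a perfect fourth → A, giving A7.

BbM DM A- A7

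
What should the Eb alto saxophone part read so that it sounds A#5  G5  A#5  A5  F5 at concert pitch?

F##6 E6 F##6 F#6 D6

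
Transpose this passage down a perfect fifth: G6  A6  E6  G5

G6 to C6
A6 to D6
E6 to A5
G5 to C5

C6 D6 A5 C5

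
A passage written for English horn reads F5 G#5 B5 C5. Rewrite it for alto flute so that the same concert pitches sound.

First find concert pitch: the English horn sounds a perfect fifth below written, so F5 G#5 B5 C5 sounds Bb4 C#5 E5 F4.
Then write for alto flute: it sounds a perfect fourth below written, so the part must be a perfect fourth above concert.
Bb4 → Eb5
C#5 → F#5
E5 → A5
F4 → Bb4

Eb5 F#5 A5 Bb4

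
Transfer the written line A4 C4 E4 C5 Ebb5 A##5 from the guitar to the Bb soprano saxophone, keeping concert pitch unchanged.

B3 D3 F#3 D4 Fb4 B##4

First find concert pitch: the guitar sounds a perfect octave below written, so A4 C4 E4 C5 Ebb5 A##5 sounds A3 C3 E3 C4 Ebb4 A##4.
Then write for Bb soprano saxophone: it sounds a major second below written, so the part must be a major second above concert.
A3 → B3
C3 → D3
E3 → F#3
C4 → D4
Ebb4 → Fb4
A##4 → B##4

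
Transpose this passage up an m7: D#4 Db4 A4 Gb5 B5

C#5 Cb5 G5 Fb6 A6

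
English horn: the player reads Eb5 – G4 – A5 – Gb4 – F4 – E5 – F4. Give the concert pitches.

Ab4 C4 D5 Cb4 Bb3 A4 Bb3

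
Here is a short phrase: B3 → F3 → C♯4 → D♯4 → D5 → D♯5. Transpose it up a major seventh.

A#4 E4 B#4 C##5 C#6 C##6

A major seventh up from B3 gives A#4.
F3: a seventh up reaches E, and 11 semitones makes it E4.
A major seventh up from C#4 gives B#4.
A major seventh up from D#4 gives C##5.
D5: a seventh up reaches C, and 11 semitones makes it C#6.
D#5 up a major seventh is C##6.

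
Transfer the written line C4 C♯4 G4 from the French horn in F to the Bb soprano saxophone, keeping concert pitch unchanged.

G3 G#3 D4

First find concert pitch: the French horn in F sounds a perfect fifth below written, so C4 C♯4 G4 sounds F3 F#3 C4.
Then write for Bb soprano saxophone: it sounds a major second below written, so the part must be a major second above concert.
F3 → G3
F#3 → G#3
C4 → D4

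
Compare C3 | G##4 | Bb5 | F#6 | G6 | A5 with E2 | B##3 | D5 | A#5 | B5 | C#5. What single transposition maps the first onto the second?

down a minor sixth

Take the first pair: C3 → E2. C to E spans 6 letter names, so the interval is some kind of sixth.
E2 to C3 is 8 semitones, which makes it a minor sixth; the second version is lower, so the direction is down.
Checking another pair — A5 → C#5 — gives the same interval.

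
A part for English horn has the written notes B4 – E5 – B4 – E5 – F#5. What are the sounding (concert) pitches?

Written C4 on the English horn sounds as F3, a perfect fifth lower; apply that shift to every note.
B4 becomes E4
E5 becomes A4
B4 becomes E4
E5 becomes A4
F#5 becomes B4

E4 A4 E4 A4 B4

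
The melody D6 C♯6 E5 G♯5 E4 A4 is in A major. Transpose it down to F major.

Bb5 A5 C5 E5 C4 F4

A major to F major down is a major third, so every note moves down by that interval.
D6 to Bb5
C#6 to A5
E5 to C5
G#5 to E5
E4 to C4
A4 to F4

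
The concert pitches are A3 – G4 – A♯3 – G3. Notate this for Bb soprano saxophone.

B3 A4 B#3 A3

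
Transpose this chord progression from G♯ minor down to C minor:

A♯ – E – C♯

G♯ minor down to C minor is an augmented fifth; each chord root moves by that interval while the quality stays the same.
A♯: root A♯ down an augmented fifth → D, giving D.
E: root E down an augmented fifth → Ab, giving Ab.
C♯: root C♯ down an augmented fifth → F, giving F.

D Ab F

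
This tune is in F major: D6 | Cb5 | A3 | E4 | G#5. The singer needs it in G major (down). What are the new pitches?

From F down to G is a minor seventh; apply that to each pitch.
D6 becomes E5
Cb5 becomes Db4
A3 becomes B2
E4 becomes F#3
G#5 becomes A#4

E5 Db4 B2 F#3 A#4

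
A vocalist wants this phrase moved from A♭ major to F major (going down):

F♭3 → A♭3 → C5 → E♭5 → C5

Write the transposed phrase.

Db3 F3 A4 C5 A4

A♭ major to F major down is a minor third, so every note moves down by that interval.
Fb3 to Db3
Ab3 to F3
C5 to A4
Eb5 to C5
C5 to A4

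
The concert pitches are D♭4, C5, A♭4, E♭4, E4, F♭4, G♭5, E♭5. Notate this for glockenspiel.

Db2 C3 Ab2 Eb2 E2 Fb2 Gb3 Eb3

Written C4 sounds as C6 on the glockenspiel, so concert pitches are written a perfect fifteenth down.
Db4 → Db2
C5 → C3
Ab4 → Ab2
Eb4 → Eb2
E4 → E2
Fb4 → Fb2
Gb5 → Gb3
Eb5 → Eb3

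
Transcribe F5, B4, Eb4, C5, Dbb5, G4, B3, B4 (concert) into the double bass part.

F6 B5 Eb5 C6 Dbb6 G5 B4 B5

The double bass sounds a perfect octave below written, so the written part must be a perfect octave above concert — transpose each note up.
F5 → F6
B4 → B5
Eb4 → Eb5
C5 → C6
Dbb5 → Dbb6
G4 → G5
B3 → B4
B4 → B5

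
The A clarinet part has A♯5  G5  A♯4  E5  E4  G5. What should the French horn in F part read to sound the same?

C##6 B5 C##5 G#5 G#4 B5

First find concert pitch: the A clarinet sounds a minor third below written, so A♯5 G5 A♯4 E5 E4 G5 sounds F##5 E5 F##4 C#5 C#4 E5.
Then write for French horn in F: it sounds a perfect fifth below written, so the part must be a perfect fifth above concert.
F##5 → C##6
E5 → B5
F##4 → C##5
C#5 → G#5
C#4 → G#4
E5 → B5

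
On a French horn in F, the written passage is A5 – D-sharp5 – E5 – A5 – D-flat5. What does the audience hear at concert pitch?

Written C4 on the French horn in F sounds as F3, a perfect fifth lower; apply that shift to every note.
A5 to D5
D#5 to G#4
E5 to A4
A5 to D5
Db5 to Gb4

D5 G#4 A4 D5 Gb4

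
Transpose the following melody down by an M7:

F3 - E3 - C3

F3: a seventh down reaches G, and 11 semitones makes it Gb2.
E3 down a major seventh is F2.
A major seventh down from C3 gives Db2.

Gb2 F2 Db2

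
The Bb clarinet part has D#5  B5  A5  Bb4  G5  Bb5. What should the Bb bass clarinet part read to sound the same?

D#6 B6 A6 Bb5 G6 Bb6

First find concert pitch: the Bb clarinet sounds a major second below written, so D#5 B5 A5 Bb4 G5 Bb5 sounds C#5 A5 G5 Ab4 F5 Ab5.
Then write for Bb bass clarinet: it sounds a major ninth below written, so the part must be a major ninth above concert.
C#5 → D#6
A5 → B6
G5 → A6
Ab4 → Bb5
F5 → G6
Ab5 → Bb6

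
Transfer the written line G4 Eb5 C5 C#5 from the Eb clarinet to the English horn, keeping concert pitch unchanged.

F5 Db6 Bb5 B5

First find concert pitch: the Eb clarinet sounds a minor third above written, so G4 Eb5 C5 C#5 sounds Bb4 Gb5 Eb5 E5.
Then write for English horn: it sounds a perfect fifth below written, so the part must be a perfect fifth above concert.
Bb4 → F5
Gb5 → Db6
Eb5 → Bb5
E5 → B5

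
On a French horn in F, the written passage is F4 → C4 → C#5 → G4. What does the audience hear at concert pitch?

Bb3 F3 F#4 C4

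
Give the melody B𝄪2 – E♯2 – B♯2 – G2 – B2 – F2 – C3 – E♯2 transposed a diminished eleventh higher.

E#4 A3 E4 Cb4 Eb4 Bbb3 Fb4 A3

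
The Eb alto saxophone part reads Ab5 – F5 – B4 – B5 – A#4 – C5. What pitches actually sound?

Cb5 Ab4 D4 D5 C#4 Eb4

Written C4 on the Eb alto saxophone sounds as Eb3, a major sixth lower; apply that shift to every note.
Ab5 -> Cb5
F5 -> Ab4
B4 -> D4
B5 -> D5
A#4 -> C#4
C5 -> Eb4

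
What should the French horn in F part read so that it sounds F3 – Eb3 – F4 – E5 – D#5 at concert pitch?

C4 Bb3 C5 B5 A#5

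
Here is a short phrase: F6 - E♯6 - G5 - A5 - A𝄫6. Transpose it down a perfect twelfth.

Bb4 A#4 C4 D4 Dbb5

F6 to Bb4
E#6 to A#4
G5 to C4
A5 to D4
Abb6 to Dbb5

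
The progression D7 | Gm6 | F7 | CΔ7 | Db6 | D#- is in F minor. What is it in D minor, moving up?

F minor up to D minor is a major sixth; each chord root moves by that interval while the quality stays the same.
D7: root D up a major sixth → B, giving B7.
Gm6: root G up a major sixth → E, giving Em6.
F7: root F up a major sixth → D, giving D7.
CΔ7: root C up a major sixth → A, giving AΔ7.
Db6: root Db up a major sixth → Bb, giving Bb6.
D#-: root D# up a major sixth → B#, giving B#-.

B7 Em6 D7 AΔ7 Bb6 B#-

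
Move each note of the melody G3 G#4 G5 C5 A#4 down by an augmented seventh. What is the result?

Abb2 Ab3 Abb4 Dbb4 Bb3

G3 to Abb2
G#4 to Ab3
G5 to Abb4
C5 to Dbb4
A#4 to Bb3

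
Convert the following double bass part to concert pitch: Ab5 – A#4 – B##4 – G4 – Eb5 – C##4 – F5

Ab4 A#3 B##3 G3 Eb4 C##3 F4

Written C4 on the double bass sounds as C3, a perfect octave lower; apply that shift to every note.
Ab5 to Ab4
A#4 to A#3
B##4 to B##3
G4 to G3
Eb5 to Eb4
C##4 to C##3
F5 to F4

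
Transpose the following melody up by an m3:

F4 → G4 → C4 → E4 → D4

F4 up a minor third is Ab4.
G4 up a minor third is Bb4.
A minor third up from C4 gives Eb4.
E4: a third up reaches G, and 3 semitones makes it G4.
D4: a third up reaches F, and 3 semitones makes it F4.

Ab4 Bb4 Eb4 G4 F4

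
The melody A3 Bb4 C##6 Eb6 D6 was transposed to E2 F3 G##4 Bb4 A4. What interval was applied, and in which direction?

Take the first pair: A3 → E2. A to E spans 11 letter names, so the interval is some kind of eleventh.
E2 to A3 is 17 semitones, which makes it a perfect eleventh; the second version is lower, so the direction is down.
Checking another pair — D6 → A4 — gives the same interval.

down a perfect eleventh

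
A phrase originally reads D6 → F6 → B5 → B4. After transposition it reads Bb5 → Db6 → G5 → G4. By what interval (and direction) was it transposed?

down a major third

From D6 to Bb5 is 3 letter names — a third of some quality.
Bb5 to D6 is 4 semitones, which makes it a major third; the second version is lower, so the direction is down.
Checking another pair — B4 → G4 — gives the same interval.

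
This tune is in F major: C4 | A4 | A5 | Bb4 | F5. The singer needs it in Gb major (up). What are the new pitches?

Db4 Bb4 Bb5 Cb5 Gb5

From F up to Gb is a minor second; apply that to each pitch.
C4 to Db4
A4 to Bb4
A5 to Bb5
Bb4 to Cb5
F5 to Gb5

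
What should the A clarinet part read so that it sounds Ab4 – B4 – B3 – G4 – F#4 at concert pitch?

Cb5 D5 D4 Bb4 A4

The A clarinet sounds a minor third below written, so the written part must be a minor third above concert — transpose each note up.
Ab4 gives Cb5
B4 gives D5
B3 gives D4
G4 gives Bb4
F#4 gives A4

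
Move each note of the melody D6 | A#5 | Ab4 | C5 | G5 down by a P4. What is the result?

D6 becomes A5
A#5 becomes E#5
Ab4 becomes Eb4
C5 becomes G4
G5 becomes D5

A5 E#5 Eb4 G4 D5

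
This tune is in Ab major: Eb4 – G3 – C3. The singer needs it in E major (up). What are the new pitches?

B4 D#4 G#3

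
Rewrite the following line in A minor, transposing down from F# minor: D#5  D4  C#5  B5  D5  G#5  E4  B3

F#4 F3 E4 D5 F4 B4 G3 D3

From F# down to A is a major sixth; apply that to each pitch.
D#5 becomes F#4
D4 becomes F3
C#5 becomes E4
B5 becomes D5
D5 becomes F4
G#5 becomes B4
E4 becomes G3
B3 becomes D3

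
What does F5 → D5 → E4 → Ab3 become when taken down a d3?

F5 gives D#5
D5 gives B#4
E4 gives C##4
Ab3 gives F#3

D#5 B#4 C##4 F#3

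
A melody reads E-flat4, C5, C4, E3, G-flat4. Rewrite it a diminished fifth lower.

A3 F#4 F#3 A#2 C4

Eb4 → A3
C5 → F#4
C4 → F#3
E3 → A#2
Gb4 → C4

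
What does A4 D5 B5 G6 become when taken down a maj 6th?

A major sixth down from A4 gives C4.
D5 down a major sixth is F4.
B5: a sixth down reaches D, and 9 semitones makes it D5.
G6: a sixth down reaches B, and 9 semitones makes it Bb5.

C4 F4 D5 Bb5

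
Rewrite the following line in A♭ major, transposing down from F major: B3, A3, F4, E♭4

F major to A♭ major down is a major sixth, so every note moves down by that interval.
B3 gives D3
A3 gives C3
F4 gives Ab3
Eb4 gives Gb3

D3 C3 Ab3 Gb3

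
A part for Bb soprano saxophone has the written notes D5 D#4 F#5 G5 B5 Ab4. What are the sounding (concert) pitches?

Written C4 on the Bb soprano saxophone sounds as Bb3, a major second lower; apply that shift to every note.
D5 -> C5
D#4 -> C#4
F#5 -> E5
G5 -> F5
B5 -> A5
Ab4 -> Gb4

C5 C#4 E5 F5 A5 Gb4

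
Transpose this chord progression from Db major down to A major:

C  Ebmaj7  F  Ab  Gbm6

G# Bmaj7 C# E Dm6

Db major down to A major is a diminished fourth; each chord root moves by that interval while the quality stays the same.
C: root C down a diminished fourth → G#, giving G#.
Ebmaj7: root Eb down a diminished fourth → B, giving Bmaj7.
F: root F down a diminished fourth → C#, giving C#.
Ab: root Ab down a diminished fourth → E, giving E.
Gbm6: root Gb down a diminished fourth → D, giving Dm6.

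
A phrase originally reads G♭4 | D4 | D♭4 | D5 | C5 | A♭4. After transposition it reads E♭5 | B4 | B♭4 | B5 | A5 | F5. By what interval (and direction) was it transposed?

up a major sixth

Take the first pair: Gb4 → Eb5. G to E spans 6 letter names, so the interval is some kind of sixth.
Gb4 to Eb5 is 9 semitones, which makes it a major sixth; the second version is higher, so the direction is up.
Checking another pair — Ab4 → F5 — gives the same interval.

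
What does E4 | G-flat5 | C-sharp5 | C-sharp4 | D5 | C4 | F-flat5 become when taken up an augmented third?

E4: a third up reaches G, and 5 semitones makes it G##4.
An augmented third up from Gb5 gives B5.
C#5: a third up reaches E, and 5 semitones makes it E##5.
An augmented third up from C#4 gives E##4.
D5 up an augmented third is F##5.
C4: a third up reaches E, and 5 semitones makes it E#4.
An augmented third up from Fb5 gives A5.

G##4 B5 E##5 E##4 F##5 E#4 A5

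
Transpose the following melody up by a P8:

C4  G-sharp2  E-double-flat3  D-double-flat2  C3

C5 G#3 Ebb4 Dbb3 C4

C4 gives C5
G#2 gives G#3
Ebb3 gives Ebb4
Dbb2 gives Dbb3
C3 gives C4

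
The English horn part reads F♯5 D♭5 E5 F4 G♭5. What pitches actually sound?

B4 Gb4 A4 Bb3 Cb5

Written C4 on the English horn sounds as F3, a perfect fifth lower; apply that shift to every note.
F#5 becomes B4
Db5 becomes Gb4
E5 becomes A4
F4 becomes Bb3
Gb5 becomes Cb5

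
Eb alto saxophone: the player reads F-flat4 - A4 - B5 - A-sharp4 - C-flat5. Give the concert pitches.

Written C4 on the Eb alto saxophone sounds as Eb3, a major sixth lower; apply that shift to every note.
Fb4 becomes Abb3
A4 becomes C4
B5 becomes D5
A#4 becomes C#4
Cb5 becomes Ebb4

Abb3 C4 D5 C#4 Ebb4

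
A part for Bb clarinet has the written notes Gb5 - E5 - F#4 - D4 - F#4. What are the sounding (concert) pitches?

The Bb clarinet sounds a major second below written, so transpose each written note down a major second.
Gb5 gives Fb5
E5 gives D5
F#4 gives E4
D4 gives C4
F#4 gives E4

Fb5 D5 E4 C4 E4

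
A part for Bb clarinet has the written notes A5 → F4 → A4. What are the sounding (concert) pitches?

G5 Eb4 G4

Written C4 on the Bb clarinet sounds as Bb3, a major second lower; apply that shift to every note.
A5 -> G5
F4 -> Eb4
A4 -> G4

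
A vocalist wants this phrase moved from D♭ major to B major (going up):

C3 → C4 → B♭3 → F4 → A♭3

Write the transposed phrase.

D♭ major to B major up is an augmented sixth, so every note moves up by that interval.
C3 becomes A#3
C4 becomes A#4
Bb3 becomes G#4
F4 becomes D#5
Ab3 becomes F#4

A#3 A#4 G#4 D#5 F#4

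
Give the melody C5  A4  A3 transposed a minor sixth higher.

Ab5 F5 F4

C5 → Ab5
A4 → F5
A3 → F4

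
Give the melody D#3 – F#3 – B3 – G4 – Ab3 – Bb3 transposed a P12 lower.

G#1 B1 E2 C3 Db2 Eb2

D#3 gives G#1
F#3 gives B1
B3 gives E2
G4 gives C3
Ab3 gives Db2
Bb3 gives Eb2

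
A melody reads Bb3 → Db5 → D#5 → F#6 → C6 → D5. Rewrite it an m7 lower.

C3 Eb4 E#4 G#5 D5 E4

Bb3 -> C3
Db5 -> Eb4
D#5 -> E#4
F#6 -> G#5
C6 -> D5
D5 -> E4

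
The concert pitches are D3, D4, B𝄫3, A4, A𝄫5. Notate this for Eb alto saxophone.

The Eb alto saxophone sounds a major sixth below written, so the written part must be a major sixth above concert — transpose each note up.
D3 becomes B3
D4 becomes B4
Bbb3 becomes Gb4
A4 becomes F#5
Abb5 becomes Fb6

B3 B4 Gb4 F#5 Fb6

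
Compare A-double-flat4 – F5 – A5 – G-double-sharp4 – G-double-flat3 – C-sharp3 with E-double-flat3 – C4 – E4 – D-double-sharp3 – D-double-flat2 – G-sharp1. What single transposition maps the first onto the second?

down a perfect eleventh

From Abb4 to Ebb3 is 11 letter names — an eleventh of some quality.
Ebb3 to Abb4 is 17 semitones, which makes it a perfect eleventh; the second version is lower, so the direction is down.
Checking another pair — C#3 → G#1 — gives the same interval.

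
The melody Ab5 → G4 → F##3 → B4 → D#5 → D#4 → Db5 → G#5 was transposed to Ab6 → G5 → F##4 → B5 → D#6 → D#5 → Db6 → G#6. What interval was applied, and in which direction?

Take the first pair: Ab5 → Ab6. A to A spans 8 letter names, so the interval is some kind of octave.
Ab5 to Ab6 is 12 semitones, which makes it a perfect octave; the second version is higher, so the direction is up.
Checking another pair — G#5 → G#6 — gives the same interval.

up a perfect octave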